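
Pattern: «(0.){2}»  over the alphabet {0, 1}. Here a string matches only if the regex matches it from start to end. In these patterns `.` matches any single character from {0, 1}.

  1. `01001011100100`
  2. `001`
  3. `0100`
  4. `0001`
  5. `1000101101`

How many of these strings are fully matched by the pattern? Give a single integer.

1 → no match
2 → no match
3 → match
4 → match
5 → no match — must start with `0`
Total matched: 2

2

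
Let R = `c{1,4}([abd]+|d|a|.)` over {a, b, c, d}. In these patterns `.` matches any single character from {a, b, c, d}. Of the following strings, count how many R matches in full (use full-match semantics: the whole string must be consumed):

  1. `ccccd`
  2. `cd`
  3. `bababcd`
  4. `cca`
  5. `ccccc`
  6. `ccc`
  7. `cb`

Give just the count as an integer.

1 → match
2 → match
3 → no match — must start with `c`
4 → match
5 → match
6 → match
7 → match
Total matched: 6

6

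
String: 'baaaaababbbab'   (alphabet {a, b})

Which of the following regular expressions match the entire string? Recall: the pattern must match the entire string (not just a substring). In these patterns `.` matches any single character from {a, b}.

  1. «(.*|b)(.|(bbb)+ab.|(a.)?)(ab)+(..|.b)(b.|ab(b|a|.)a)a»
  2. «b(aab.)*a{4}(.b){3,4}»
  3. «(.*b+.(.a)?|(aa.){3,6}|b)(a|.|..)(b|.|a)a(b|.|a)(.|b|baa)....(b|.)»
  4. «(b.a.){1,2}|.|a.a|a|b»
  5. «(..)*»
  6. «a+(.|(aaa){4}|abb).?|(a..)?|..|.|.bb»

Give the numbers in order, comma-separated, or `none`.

1 → no match — must end with 'a'
2 → match
3 → match
4 → no match
5 → no match
6 → no match

2, 3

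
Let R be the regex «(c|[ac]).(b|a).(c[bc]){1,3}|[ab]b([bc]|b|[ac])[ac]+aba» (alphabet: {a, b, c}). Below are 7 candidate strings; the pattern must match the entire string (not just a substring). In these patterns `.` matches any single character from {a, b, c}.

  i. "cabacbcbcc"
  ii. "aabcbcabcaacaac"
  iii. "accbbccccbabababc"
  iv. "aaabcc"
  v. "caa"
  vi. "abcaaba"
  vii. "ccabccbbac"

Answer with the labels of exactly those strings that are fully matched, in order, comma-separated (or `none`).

i, iv, vi

i → match
ii → no match
iii → no match
iv → match
v → no match
vi → match
vii → no match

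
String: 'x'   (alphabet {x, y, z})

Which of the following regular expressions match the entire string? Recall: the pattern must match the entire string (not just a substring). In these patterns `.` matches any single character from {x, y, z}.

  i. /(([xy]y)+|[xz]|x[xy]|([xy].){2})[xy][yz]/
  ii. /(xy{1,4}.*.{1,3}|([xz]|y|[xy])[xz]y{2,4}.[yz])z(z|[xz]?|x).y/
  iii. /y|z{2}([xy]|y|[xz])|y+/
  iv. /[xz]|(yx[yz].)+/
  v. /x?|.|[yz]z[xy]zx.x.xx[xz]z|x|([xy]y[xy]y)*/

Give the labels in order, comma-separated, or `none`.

i → no match
ii → no match — must end with 'y'
iii → no match
iv → match
v → match

iv, v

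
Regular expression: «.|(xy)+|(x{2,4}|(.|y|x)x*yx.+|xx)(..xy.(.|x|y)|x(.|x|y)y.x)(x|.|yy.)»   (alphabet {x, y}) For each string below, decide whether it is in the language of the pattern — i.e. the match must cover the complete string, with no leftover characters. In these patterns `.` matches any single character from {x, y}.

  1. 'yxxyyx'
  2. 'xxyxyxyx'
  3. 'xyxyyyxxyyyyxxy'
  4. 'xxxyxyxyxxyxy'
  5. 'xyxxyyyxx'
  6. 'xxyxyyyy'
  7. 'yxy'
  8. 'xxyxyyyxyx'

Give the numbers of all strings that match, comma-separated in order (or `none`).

1. 'yxxyyx' → no match
2. 'xxyxyxyx' → no match
3 → no match
4 → no match
5. 'xyxxyyyxx' → no match
6. 'xxyxyyyy' → no match
7. 'yxy' → no match
8. 'xxyxyyyxyx' → no match

none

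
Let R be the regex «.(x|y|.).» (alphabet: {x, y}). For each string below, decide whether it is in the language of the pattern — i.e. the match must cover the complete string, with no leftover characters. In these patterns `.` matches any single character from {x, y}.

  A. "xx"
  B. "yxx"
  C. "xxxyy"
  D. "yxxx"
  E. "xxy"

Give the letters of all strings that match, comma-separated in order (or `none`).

B, E

A. "xx" → no match
B. "yxx" → match
C. "xxxyy" → no match
D. "yxxx" → no match
E. "xxy" → match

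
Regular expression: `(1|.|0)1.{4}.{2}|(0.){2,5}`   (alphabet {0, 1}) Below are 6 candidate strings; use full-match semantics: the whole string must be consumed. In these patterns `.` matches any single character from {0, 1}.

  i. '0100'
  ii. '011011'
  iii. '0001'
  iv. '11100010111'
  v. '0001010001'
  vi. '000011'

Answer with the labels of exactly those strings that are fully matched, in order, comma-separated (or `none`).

i. '0100' → match
ii. '011011' → no match
iii. '0001' → match
iv. '11100010111' → no match
v. '0001010001' → match
vi. '000011' → no match

i, iii, v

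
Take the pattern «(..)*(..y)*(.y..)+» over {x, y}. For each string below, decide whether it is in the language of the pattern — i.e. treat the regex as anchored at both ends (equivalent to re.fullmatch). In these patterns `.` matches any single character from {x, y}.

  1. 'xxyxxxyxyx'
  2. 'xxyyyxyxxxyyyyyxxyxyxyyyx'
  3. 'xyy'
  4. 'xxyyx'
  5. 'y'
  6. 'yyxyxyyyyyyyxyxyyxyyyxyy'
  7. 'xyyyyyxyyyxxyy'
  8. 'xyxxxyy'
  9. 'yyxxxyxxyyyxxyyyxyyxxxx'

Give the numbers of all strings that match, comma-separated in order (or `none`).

1. 'xxyxxxyxyx' → no match
2 → no match
3. 'xyy' → no match
4. 'xxyyx' → no match
5. 'y' → no match
6 → no match
7 → no match
8. 'xyxxxyy' → no match
9 → no match

none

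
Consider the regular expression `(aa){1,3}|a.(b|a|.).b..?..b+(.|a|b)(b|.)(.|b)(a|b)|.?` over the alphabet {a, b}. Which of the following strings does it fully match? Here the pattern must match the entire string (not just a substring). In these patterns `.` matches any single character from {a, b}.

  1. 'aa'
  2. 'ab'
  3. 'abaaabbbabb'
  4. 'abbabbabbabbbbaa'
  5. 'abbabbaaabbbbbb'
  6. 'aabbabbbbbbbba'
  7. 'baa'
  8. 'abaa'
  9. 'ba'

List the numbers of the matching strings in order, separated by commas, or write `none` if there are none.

1 → match
2 → no match
3 → no match
4 → no match
5 → match
6 → no match
7 → no match
8 → no match
9 → no match

1, 5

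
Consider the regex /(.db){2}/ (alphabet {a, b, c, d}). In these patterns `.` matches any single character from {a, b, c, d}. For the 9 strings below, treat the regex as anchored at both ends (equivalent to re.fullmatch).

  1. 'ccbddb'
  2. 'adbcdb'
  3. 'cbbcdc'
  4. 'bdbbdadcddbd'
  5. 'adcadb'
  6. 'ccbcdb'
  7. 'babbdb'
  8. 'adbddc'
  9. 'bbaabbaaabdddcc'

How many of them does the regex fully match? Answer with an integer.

1

1 → no match
2 → match
3 → no match — must end with 'db'
4 → no match — must end with 'db'
5 → no match
6 → no match
7 → no match
8 → no match — must end with 'db'
9 → no match — must end with 'db'
Total matched: 1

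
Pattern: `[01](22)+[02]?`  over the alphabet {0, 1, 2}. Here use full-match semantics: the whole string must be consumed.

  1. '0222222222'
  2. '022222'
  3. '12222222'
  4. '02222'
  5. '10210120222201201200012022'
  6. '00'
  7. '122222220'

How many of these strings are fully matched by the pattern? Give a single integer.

1. '0222222222' → match
2. '022222' → match
3. '12222222' → match
4. '02222' → match
5 → no match
6. '00' → no match
7. '122222220' → no match
Total matched: 4

4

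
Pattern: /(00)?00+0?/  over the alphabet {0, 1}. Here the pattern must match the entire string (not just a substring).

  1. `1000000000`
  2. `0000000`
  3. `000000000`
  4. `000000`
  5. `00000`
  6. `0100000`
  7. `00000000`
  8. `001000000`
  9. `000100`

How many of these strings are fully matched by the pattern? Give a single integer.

1 → no match
2 → match
3 → match
4 → match
5 → match
6 → no match
7 → match
8 → no match
9 → no match
Total matched: 5

5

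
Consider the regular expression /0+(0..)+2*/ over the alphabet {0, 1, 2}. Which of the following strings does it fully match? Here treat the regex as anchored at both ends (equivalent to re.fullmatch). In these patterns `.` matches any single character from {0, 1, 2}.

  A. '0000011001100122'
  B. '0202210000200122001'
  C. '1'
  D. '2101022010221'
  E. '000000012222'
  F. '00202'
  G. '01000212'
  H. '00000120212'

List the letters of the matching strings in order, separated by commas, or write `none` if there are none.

A → no match
B → no match
C. '1' → no match — must start with '0'
D → no match — must start with '0'
E. '000000012222' → match
F. '00202' → match
G. '01000212' → no match
H. '00000120212' → match

E, F, H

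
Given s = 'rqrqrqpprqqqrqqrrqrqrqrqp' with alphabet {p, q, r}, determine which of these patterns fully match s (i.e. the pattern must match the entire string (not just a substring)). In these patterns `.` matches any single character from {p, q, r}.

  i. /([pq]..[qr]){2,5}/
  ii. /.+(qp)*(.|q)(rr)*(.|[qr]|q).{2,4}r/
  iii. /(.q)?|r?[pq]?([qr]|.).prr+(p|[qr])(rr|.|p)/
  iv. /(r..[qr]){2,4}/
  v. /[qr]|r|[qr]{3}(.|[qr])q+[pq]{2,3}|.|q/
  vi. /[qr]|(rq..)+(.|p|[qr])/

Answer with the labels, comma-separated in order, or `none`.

vi

i → no match
ii → no match — must end with 'r'
iii → no match
iv → no match
v → no match
vi → match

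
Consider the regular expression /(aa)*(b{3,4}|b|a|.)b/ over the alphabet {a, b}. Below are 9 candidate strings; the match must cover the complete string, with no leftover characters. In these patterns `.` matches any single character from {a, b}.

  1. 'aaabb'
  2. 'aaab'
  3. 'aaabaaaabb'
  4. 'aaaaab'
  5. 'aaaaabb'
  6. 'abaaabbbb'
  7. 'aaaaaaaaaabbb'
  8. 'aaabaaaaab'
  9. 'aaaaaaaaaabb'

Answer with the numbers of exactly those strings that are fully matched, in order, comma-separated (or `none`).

2, 4, 9

1 → no match
2 → match
3 → no match
4 → match
5 → no match
6 → no match
7 → no match
8 → no match
9 → match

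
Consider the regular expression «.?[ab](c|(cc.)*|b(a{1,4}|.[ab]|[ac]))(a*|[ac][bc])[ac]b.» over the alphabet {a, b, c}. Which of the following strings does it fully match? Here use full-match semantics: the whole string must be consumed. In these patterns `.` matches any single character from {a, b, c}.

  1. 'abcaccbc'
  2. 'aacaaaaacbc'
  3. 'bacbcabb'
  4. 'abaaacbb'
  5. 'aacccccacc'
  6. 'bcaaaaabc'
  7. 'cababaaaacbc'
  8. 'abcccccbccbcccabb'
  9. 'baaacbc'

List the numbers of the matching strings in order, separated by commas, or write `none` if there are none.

1 → match
2 → match
3 → no match
4 → match
5 → no match
6 → match
7 → match
8 → match
9 → match

1, 2, 4, 6, 7, 8, 9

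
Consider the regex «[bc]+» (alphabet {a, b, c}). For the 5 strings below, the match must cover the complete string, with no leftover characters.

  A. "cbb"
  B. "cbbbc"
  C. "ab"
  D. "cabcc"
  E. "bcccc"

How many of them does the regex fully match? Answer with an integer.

A → match
B → match
C → no match
D → no match
E → match
Total matched: 3

3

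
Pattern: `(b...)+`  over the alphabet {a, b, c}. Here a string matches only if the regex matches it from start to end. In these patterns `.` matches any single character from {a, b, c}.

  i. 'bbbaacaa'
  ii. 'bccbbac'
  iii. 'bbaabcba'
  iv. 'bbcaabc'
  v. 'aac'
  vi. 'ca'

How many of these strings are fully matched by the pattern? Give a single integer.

i → no match
ii → no match
iii → match
iv → no match
v → no match — must start with 'b'
vi → no match — must start with 'b'
Total matched: 1

1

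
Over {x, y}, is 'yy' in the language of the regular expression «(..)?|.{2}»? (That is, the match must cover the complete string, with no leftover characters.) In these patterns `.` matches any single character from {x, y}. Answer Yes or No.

Yes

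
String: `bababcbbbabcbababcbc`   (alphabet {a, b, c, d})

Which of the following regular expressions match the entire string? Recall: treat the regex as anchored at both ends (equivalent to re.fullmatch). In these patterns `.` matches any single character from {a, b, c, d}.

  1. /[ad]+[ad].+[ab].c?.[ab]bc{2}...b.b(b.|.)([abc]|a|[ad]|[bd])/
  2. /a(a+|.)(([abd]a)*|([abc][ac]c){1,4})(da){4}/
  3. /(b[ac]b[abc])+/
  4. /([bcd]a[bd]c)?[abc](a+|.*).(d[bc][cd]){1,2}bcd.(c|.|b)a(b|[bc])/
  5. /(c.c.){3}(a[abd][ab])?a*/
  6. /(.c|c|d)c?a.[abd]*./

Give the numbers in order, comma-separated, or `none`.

3

1 → no match
2 → no match — must start with `a`
3 → match
4 → no match
5 → no match — must start with `c`
6 → no match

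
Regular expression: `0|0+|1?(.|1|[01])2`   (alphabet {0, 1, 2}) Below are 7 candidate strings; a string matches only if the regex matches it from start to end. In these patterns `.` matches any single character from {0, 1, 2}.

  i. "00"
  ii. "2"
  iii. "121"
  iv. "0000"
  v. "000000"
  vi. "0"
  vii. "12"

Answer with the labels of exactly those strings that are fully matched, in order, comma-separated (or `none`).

i → match
ii → no match
iii → no match
iv → match
v → match
vi → match
vii → match

i, iv, v, vi, vii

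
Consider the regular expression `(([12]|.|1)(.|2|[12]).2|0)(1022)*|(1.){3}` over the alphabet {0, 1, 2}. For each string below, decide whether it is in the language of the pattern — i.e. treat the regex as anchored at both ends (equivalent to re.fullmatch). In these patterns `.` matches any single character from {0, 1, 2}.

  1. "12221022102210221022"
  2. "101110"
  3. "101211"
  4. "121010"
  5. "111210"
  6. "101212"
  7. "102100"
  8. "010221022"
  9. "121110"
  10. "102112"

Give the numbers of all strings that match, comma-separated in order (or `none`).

1 → match
2 → match
3 → match
4 → match
5 → match
6 → match
7 → no match
8 → match
9 → match
10 → no match

1, 2, 3, 4, 5, 6, 8, 9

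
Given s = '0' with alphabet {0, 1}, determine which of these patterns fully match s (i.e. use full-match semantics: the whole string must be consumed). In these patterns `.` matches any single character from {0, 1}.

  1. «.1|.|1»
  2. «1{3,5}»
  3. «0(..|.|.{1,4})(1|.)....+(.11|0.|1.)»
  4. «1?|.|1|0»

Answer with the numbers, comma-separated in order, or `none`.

1, 4

1 → match
2 → no match — must start with '1'
3 → no match
4 → match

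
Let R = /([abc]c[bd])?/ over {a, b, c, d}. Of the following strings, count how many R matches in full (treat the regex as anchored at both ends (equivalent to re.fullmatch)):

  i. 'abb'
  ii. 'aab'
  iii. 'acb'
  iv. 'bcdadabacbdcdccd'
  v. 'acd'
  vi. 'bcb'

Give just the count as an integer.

3

i → no match
ii → no match
iii → match
iv → no match
v → match
vi → match
Total matched: 3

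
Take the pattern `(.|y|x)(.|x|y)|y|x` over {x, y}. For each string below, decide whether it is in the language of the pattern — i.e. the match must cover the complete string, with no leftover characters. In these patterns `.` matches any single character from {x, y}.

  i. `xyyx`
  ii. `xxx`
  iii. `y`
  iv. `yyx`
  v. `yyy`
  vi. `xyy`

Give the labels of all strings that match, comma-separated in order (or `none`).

iii

i. `xyyx` → no match
ii. `xxx` → no match
iii. `y` → match
iv. `yyx` → no match
v. `yyy` → no match
vi. `xyy` → no match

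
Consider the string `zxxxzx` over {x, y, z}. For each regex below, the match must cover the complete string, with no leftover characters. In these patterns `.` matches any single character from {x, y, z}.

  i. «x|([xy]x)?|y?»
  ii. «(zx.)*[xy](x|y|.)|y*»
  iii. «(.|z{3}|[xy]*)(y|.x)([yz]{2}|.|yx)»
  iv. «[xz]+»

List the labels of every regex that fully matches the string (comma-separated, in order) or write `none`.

iv

i → no match
ii → no match
iii → no match
iv → match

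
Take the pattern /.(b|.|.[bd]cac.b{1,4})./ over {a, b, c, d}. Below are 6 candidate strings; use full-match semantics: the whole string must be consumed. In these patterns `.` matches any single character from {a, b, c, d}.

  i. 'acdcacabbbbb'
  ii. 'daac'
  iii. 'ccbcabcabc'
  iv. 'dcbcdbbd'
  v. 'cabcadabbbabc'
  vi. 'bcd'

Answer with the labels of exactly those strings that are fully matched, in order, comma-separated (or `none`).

i → match
ii → no match
iii → no match
iv → no match
v → no match
vi → match

i, vi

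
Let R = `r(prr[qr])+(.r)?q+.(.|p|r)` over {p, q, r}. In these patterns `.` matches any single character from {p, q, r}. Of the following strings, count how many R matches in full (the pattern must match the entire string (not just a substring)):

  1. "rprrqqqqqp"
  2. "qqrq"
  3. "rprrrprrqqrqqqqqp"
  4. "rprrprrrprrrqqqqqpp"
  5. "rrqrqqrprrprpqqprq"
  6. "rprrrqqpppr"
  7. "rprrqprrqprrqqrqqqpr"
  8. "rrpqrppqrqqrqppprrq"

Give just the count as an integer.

3

1. "rprrqqqqqp" → match
2. "qqrq" → no match — must start with "rprr"
3 → match
4 → no match
5 → no match — must start with "rprr"
6. "rprrrqqpppr" → no match
7 → match
8 → no match — must start with "rprr"
Total matched: 3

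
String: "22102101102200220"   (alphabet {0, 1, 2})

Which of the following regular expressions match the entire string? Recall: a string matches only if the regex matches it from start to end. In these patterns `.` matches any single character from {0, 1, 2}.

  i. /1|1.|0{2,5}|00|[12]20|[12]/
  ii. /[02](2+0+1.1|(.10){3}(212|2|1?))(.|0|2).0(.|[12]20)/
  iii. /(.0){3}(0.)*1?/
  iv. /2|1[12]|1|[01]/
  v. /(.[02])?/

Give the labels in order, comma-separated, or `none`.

ii

i → no match
ii → match
iii → no match
iv → no match
v → no match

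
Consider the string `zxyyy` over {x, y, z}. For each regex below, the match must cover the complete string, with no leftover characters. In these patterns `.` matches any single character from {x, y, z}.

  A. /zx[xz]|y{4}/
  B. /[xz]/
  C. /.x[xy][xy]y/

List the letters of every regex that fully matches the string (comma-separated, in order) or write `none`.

C

A → no match
B → no match
C → match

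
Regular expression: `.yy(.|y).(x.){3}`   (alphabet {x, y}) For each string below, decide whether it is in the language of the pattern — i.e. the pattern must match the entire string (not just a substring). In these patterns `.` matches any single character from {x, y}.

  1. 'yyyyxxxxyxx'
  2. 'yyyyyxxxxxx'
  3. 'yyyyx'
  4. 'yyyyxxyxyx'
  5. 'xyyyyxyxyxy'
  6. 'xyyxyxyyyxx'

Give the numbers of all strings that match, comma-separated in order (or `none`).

1 → match
2 → match
3 → no match
4 → no match
5 → match
6 → no match

1, 2, 5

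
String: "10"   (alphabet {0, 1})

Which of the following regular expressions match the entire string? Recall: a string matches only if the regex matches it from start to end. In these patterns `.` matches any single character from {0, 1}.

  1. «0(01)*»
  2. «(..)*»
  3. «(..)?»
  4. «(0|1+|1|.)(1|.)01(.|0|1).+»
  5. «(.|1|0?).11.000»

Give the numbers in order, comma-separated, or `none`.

1 → no match — must start with "0"
2 → match
3 → match
4 → no match
5 → no match — must end with "000"

2, 3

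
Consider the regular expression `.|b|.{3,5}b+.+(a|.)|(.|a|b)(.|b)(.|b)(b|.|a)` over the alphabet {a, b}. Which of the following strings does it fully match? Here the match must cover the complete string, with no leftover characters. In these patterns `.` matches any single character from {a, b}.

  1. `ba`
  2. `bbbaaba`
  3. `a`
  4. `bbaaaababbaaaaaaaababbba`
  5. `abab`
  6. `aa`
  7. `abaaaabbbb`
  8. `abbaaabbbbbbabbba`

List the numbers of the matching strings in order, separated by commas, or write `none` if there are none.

3, 5

1 → no match
2 → no match
3 → match
4 → no match
5 → match
6 → no match
7 → no match
8 → no match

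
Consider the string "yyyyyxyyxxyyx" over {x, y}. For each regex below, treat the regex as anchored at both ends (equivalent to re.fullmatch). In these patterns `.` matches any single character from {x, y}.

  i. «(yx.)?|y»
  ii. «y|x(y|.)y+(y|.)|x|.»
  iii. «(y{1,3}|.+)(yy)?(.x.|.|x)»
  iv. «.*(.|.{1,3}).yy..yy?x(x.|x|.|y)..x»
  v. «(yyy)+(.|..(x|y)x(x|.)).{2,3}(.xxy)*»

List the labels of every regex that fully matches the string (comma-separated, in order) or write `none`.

i → no match
ii → no match
iii → match
iv → match
v → no match

iii, iv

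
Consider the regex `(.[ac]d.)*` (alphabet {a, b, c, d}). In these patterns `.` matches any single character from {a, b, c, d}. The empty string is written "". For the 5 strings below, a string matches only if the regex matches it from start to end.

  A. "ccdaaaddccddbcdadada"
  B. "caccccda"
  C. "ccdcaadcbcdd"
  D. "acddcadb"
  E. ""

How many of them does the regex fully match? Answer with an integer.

A → match
B → no match
C → match
D → match
E → match
Total matched: 4

4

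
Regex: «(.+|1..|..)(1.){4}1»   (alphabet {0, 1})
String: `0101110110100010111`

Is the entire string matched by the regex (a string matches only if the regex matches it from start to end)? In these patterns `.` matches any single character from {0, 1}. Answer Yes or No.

No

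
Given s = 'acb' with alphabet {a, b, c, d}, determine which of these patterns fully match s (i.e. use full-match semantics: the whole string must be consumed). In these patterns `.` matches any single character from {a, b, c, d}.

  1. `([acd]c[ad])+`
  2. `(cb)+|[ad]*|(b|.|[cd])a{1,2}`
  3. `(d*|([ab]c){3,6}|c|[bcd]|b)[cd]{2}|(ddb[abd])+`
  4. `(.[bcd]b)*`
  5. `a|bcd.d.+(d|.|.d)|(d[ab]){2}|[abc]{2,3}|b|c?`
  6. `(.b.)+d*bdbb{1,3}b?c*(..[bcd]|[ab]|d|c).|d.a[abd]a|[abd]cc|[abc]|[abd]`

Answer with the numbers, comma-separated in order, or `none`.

1 → no match
2 → no match
3 → no match
4 → match
5 → match
6 → no match

4, 5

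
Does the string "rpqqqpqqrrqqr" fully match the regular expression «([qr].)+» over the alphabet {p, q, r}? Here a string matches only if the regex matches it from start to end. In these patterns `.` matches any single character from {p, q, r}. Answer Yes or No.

No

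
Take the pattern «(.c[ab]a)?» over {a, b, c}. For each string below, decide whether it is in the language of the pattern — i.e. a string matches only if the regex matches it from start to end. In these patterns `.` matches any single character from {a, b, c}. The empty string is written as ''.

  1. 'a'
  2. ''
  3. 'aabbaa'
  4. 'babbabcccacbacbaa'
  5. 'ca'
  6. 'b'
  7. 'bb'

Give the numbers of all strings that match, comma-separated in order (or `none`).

2

1 → no match
2 → match
3 → no match
4 → no match
5 → no match
6 → no match
7 → no match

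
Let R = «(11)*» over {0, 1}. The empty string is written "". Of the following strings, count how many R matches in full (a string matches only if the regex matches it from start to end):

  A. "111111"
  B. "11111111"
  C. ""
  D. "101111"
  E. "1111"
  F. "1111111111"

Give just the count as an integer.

A → match
B → match
C → match
D → no match
E → match
F → match
Total matched: 5

5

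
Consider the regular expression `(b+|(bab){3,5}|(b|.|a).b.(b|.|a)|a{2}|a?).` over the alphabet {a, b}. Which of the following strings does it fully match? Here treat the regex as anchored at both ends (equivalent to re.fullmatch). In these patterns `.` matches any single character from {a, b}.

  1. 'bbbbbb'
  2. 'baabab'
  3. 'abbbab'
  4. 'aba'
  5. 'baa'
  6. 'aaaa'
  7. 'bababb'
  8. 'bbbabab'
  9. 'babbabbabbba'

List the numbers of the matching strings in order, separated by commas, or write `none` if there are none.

1, 3, 7

1 → match
2 → no match
3 → match
4 → no match
5 → no match
6 → no match
7 → match
8 → no match
9 → no match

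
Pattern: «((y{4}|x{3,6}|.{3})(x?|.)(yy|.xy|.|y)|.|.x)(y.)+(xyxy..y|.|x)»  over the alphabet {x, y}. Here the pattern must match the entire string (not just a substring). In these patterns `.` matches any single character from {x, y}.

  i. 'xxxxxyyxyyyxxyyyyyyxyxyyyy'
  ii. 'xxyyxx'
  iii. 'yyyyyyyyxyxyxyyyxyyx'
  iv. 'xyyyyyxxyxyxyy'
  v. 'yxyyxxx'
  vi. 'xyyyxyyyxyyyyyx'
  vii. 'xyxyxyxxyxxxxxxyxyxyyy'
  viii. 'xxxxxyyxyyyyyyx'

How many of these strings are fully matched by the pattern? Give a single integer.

i → no match
ii → no match
iii → match
iv → match
v → no match
vi → no match
vii → no match
viii → match
Total matched: 3

3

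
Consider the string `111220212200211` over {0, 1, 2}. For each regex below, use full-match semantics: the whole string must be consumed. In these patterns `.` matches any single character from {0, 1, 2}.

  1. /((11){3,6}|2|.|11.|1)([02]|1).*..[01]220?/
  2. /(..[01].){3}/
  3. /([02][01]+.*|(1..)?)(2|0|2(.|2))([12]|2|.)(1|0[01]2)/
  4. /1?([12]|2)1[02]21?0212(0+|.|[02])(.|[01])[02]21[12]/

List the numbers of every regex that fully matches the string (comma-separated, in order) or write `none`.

4

1 → no match
2 → no match
3 → no match
4 → match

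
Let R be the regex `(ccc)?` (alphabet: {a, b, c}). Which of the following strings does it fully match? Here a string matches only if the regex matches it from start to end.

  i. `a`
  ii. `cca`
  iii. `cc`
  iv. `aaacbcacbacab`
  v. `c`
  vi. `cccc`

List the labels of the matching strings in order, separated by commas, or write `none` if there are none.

none

i → no match
ii → no match
iii → no match
iv → no match
v → no match
vi → no match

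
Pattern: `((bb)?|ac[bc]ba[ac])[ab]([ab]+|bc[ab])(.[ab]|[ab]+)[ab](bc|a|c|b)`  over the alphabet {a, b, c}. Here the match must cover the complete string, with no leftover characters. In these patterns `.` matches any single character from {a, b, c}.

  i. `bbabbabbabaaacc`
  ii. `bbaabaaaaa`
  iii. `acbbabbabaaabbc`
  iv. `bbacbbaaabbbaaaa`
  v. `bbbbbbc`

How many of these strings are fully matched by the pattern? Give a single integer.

i → no match
ii. `bbaabaaaaa` → match
iii → no match
iv → no match
v. `bbbbbbc` → match
Total matched: 2

2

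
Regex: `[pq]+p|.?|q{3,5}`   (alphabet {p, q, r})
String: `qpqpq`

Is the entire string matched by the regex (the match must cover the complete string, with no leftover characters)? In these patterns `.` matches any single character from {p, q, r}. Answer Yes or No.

No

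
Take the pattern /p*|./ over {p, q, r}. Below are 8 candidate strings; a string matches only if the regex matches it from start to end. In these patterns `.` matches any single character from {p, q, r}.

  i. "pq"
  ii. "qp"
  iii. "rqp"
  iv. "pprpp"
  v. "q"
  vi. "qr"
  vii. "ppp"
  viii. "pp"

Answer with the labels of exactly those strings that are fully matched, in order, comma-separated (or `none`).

i → no match
ii → no match
iii → no match
iv → no match
v → match
vi → no match
vii → match
viii → match

v, vii, viii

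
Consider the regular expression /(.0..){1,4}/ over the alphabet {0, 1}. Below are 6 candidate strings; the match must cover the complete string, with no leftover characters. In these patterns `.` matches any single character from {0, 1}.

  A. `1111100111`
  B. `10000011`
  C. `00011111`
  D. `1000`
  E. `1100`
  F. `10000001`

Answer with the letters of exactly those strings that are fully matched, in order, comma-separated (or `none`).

A. `1111100111` → no match
B. `10000011` → match
C. `00011111` → no match
D. `1000` → match
E. `1100` → no match
F. `10000001` → match

B, D, F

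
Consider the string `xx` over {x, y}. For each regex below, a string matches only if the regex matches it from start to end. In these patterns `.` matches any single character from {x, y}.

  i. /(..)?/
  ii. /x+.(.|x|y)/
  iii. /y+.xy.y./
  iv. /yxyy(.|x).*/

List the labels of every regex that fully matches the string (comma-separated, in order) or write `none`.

i

i → match
ii → no match
iii → no match — must start with `y`
iv → no match — must start with `yxyy`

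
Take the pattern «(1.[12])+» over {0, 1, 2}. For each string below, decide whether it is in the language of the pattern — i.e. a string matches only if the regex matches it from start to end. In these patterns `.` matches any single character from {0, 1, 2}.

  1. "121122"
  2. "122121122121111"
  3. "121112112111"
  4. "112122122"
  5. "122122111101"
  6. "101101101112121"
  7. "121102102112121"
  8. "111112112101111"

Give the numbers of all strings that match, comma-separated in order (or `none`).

1 → match
2 → match
3 → match
4 → match
5 → match
6 → match
7 → match
8 → match

1, 2, 3, 4, 5, 6, 7, 8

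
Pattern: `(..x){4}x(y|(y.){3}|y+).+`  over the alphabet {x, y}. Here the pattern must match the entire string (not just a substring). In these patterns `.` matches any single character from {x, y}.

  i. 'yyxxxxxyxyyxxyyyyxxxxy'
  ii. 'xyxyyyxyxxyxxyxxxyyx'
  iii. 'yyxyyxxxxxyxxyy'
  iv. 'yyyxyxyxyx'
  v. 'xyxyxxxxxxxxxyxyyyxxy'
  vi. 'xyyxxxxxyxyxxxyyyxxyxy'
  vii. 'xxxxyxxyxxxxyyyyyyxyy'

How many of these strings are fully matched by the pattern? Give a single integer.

i → match
ii → no match
iii → match
iv → no match
v → match
vi → no match
vii → no match
Total matched: 3

3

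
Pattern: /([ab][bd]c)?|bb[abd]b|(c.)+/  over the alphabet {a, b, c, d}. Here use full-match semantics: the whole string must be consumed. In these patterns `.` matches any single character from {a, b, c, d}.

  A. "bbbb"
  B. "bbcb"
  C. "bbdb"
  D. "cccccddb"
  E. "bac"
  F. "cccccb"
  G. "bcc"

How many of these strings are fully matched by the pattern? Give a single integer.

A → match
B → no match
C → match
D → no match
E → no match
F → match
G → no match
Total matched: 3

3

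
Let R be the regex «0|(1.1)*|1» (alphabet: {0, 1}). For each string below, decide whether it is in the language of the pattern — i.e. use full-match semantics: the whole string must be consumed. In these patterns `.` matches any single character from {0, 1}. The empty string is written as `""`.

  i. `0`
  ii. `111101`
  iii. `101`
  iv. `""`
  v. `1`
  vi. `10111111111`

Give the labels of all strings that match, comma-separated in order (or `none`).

i. `0` → match
ii. `111101` → match
iii. `101` → match
iv. `""` → match
v. `1` → match
vi. `10111111111` → no match

i, ii, iii, iv, v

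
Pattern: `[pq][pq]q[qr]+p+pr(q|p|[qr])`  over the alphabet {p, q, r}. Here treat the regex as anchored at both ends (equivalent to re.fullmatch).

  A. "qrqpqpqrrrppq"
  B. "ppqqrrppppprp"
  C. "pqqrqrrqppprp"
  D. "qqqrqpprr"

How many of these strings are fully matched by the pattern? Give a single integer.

3

A → no match
B → match
C → match
D. "qqqrqpprr" → match
Total matched: 3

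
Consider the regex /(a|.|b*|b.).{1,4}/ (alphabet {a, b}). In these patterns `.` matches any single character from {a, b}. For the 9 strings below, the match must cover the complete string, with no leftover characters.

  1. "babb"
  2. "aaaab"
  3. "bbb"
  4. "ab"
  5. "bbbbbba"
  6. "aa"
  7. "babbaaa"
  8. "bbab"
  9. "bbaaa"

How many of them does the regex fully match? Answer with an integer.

1 → match
2 → match
3 → match
4 → match
5 → match
6 → match
7 → no match
8 → match
9 → match
Total matched: 8

8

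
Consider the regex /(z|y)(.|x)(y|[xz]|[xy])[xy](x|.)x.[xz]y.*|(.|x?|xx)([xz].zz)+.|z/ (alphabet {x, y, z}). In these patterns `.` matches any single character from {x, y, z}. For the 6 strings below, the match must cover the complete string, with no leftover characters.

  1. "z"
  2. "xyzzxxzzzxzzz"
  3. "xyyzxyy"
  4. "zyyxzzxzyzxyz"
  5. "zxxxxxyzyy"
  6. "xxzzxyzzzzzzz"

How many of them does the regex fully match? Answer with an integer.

4

1 → match
2 → match
3 → no match
4 → no match
5 → match
6 → match
Total matched: 4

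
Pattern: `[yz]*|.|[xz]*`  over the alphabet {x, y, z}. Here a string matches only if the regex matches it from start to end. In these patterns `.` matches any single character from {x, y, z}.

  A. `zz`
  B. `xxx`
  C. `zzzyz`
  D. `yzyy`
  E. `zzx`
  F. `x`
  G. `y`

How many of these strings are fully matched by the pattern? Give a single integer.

7

A → match
B → match
C → match
D → match
E → match
F → match
G → match
Total matched: 7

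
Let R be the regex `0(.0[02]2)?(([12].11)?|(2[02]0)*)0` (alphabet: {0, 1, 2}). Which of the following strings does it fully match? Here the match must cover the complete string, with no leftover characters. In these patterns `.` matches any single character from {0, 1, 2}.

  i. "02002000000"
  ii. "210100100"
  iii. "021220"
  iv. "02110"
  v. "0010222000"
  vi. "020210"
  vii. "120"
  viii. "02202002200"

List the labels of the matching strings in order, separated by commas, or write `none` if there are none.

viii

i → no match
ii → no match — must start with "0"
iii → no match
iv → no match
v → no match
vi → no match
vii → no match — must start with "0"
viii → match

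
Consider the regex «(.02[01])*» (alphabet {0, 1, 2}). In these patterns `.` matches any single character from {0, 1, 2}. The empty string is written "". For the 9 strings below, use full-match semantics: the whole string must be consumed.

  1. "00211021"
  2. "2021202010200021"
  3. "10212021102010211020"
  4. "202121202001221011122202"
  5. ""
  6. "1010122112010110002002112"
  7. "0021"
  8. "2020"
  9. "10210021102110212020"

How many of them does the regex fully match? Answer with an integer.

7

1 → match
2 → match
3 → match
4 → no match
5 → match
6 → no match
7 → match
8 → match
9 → match
Total matched: 7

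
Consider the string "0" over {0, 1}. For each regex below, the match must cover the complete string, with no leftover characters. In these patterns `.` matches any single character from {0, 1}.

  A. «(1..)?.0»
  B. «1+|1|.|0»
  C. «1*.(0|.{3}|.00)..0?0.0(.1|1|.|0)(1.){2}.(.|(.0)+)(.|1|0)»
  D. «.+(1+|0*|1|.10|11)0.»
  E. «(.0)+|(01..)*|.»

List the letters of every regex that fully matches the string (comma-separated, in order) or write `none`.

B, E

A → no match
B → match
C → no match
D → no match
E → match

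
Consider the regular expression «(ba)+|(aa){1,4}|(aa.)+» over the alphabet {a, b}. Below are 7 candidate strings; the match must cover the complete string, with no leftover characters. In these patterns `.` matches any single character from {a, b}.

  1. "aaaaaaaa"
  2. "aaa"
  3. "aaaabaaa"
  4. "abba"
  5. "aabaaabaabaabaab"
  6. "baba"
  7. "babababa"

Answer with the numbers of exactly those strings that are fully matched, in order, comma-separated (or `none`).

1, 2, 6, 7

1 → match
2 → match
3 → no match
4 → no match
5 → no match
6 → match
7 → match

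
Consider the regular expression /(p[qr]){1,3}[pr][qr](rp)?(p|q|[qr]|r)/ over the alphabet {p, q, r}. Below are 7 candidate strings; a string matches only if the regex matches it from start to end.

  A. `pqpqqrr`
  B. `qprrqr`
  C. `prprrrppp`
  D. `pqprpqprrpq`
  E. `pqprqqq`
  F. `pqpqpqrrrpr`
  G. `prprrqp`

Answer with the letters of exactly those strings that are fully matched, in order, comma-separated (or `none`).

D, F, G

A. `pqpqqrr` → no match
B. `qprrqr` → no match — must start with `p`
C. `prprrrppp` → no match
D. `pqprpqprrpq` → match
E. `pqprqqq` → no match
F. `pqpqpqrrrpr` → match
G. `prprrqp` → match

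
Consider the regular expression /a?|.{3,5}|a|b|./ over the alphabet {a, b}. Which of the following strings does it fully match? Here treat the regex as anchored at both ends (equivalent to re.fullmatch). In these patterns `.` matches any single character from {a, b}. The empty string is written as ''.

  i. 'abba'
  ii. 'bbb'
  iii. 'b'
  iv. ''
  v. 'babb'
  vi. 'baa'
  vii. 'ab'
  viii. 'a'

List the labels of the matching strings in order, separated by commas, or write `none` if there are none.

i, ii, iii, iv, v, vi, viii

i. 'abba' → match
ii. 'bbb' → match
iii. 'b' → match
iv. '' → match
v. 'babb' → match
vi. 'baa' → match
vii. 'ab' → no match
viii. 'a' → match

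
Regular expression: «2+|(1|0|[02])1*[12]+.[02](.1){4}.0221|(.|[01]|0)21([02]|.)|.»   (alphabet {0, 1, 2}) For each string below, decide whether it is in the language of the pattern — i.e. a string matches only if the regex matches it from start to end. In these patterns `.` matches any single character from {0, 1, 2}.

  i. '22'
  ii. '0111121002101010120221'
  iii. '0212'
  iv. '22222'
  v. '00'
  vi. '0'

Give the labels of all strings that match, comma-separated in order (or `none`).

i, ii, iii, iv, vi

i → match
ii → match
iii → match
iv → match
v → no match
vi → match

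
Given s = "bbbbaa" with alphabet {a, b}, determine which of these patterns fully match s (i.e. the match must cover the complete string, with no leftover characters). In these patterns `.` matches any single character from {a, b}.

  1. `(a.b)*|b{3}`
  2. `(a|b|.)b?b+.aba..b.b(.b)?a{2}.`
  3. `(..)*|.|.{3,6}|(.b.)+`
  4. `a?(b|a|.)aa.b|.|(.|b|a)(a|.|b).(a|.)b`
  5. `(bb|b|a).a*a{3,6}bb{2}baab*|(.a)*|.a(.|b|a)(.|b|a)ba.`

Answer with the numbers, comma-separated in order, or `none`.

3

1 → no match
2 → no match
3 → match
4 → no match
5 → no match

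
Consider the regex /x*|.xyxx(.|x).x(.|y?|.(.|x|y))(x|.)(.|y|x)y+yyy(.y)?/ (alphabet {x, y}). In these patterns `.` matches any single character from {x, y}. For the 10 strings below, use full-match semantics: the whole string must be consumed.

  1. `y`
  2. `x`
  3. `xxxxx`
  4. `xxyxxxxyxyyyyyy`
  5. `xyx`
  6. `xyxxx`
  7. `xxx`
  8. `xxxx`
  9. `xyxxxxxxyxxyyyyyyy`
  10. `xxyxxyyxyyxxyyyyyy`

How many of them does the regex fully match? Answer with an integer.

5

1 → no match
2 → match
3 → match
4 → no match
5 → no match
6 → no match
7 → match
8 → match
9 → no match
10 → match
Total matched: 5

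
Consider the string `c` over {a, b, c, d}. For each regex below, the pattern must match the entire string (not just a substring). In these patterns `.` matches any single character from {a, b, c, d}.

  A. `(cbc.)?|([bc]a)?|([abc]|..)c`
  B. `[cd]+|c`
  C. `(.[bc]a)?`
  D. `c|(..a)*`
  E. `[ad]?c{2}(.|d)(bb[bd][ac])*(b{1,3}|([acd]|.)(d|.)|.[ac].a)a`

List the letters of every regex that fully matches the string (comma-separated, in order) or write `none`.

A → no match
B → match
C → no match
D → match
E → no match — must end with `a`

B, D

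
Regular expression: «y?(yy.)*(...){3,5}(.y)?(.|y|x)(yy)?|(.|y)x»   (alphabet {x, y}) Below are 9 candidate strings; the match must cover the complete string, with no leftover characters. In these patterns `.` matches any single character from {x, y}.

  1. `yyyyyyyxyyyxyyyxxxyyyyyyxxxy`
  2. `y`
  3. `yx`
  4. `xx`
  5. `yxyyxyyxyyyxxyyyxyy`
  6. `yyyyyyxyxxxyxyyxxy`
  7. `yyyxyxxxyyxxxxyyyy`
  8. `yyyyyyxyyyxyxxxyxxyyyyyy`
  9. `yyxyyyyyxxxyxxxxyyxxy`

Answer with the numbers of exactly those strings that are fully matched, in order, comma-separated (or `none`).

1 → no match
2 → no match
3 → match
4 → match
5 → match
6 → no match
7 → match
8 → match
9 → no match

3, 4, 5, 7, 8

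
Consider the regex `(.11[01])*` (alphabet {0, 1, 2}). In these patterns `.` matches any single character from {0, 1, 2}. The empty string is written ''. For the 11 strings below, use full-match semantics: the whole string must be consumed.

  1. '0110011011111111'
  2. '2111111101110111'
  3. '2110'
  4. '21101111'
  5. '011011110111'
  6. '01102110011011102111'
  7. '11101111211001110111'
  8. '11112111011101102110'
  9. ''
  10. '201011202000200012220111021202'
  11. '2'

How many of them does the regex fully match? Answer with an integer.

9

1 → match
2 → match
3 → match
4 → match
5 → match
6 → match
7 → match
8 → match
9 → match
10 → no match
11 → no match
Total matched: 9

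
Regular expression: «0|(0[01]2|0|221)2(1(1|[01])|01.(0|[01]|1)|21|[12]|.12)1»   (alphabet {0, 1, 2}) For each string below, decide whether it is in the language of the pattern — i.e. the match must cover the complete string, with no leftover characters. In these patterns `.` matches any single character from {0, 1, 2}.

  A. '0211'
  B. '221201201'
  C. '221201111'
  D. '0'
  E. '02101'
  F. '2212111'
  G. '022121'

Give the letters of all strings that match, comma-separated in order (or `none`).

A. '0211' → match
B. '221201201' → match
C. '221201111' → match
D. '0' → match
E. '02101' → match
F. '2212111' → match
G. '022121' → match

A, B, C, D, E, F, G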